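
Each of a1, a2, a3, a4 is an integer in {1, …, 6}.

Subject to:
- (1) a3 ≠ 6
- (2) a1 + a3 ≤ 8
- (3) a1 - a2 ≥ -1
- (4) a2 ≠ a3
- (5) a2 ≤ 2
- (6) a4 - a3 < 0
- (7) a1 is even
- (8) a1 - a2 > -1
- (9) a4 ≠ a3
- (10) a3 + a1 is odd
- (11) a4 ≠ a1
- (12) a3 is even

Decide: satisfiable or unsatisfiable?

Unsatisfiable

Constraint 12 makes a3 even and constraint 7 makes a1 even, so a3 + a1 must be even. Constraint 10 says a3 + a1 is odd — contradiction.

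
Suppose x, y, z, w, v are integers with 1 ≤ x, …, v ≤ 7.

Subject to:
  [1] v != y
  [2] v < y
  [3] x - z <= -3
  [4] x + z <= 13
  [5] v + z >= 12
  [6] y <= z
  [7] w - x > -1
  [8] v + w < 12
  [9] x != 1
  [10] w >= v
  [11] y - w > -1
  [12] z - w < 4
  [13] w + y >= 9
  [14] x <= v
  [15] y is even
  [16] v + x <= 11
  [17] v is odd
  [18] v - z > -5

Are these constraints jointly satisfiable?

Satisfiable

Take x = 4, y = 6, z = 7, w = 5, v = 5. Then constraint 3: x - z = -3; constraint 4: x + z = 11, and every other listed constraint is also met.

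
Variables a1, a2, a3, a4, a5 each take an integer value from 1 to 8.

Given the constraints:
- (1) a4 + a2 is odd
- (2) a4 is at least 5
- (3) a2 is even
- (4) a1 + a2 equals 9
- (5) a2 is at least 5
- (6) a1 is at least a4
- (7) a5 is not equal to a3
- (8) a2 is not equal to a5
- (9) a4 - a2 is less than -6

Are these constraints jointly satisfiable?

From constraints 2 and 6: a1 ≥ a4 ≥ 5. From constraint 5: a2 ≥ 5. Hence a1 + a2 ≥ 10. But constraint 4 requires a1 + a2 = 9, and 9 < 10. Contradiction.

Unsatisfiable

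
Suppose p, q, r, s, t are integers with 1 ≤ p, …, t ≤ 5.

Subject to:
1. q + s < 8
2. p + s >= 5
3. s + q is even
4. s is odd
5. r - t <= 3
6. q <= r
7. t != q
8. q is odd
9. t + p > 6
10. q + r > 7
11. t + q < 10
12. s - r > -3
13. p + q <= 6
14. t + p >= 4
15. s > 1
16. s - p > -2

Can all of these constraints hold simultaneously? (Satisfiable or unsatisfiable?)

The assignment p = 3, q = 3, r = 5, s = 3, t = 4 works:
  constraint 1 holds since q + s = 6.
  constraint 2 holds since p + s = 6.
The rest check out directly.

Satisfiable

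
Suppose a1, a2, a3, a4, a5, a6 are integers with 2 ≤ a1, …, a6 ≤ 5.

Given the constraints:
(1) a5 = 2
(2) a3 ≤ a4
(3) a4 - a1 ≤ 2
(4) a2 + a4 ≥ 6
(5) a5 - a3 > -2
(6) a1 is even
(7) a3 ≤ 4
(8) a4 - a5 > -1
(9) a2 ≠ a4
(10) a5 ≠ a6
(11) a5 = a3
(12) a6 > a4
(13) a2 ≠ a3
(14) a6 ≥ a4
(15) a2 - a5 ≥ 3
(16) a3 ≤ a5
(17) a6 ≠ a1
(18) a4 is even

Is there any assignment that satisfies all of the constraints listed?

Satisfiable

Try a1 = 2, a2 = 5, a3 = 2, a4 = 2, a5 = 2, a6 = 4.
Check constraint 3: a4 - a1 = 0; constraint 4: a2 + a4 = 7. The remaining constraints are straightforward to verify.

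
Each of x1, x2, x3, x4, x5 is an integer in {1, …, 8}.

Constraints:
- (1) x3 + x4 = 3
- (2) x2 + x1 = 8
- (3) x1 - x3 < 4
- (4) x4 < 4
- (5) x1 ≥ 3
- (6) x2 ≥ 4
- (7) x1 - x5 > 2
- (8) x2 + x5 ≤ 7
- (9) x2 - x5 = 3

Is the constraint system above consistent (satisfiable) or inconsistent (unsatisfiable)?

Satisfiable

Try x1 = 4, x2 = 4, x3 = 2, x4 = 1, x5 = 1.
Check constraint 1: x3 + x4 = 3; constraint 2: x2 + x1 = 8; constraint 3: x1 - x3 = 2. The remaining constraints are straightforward to verify.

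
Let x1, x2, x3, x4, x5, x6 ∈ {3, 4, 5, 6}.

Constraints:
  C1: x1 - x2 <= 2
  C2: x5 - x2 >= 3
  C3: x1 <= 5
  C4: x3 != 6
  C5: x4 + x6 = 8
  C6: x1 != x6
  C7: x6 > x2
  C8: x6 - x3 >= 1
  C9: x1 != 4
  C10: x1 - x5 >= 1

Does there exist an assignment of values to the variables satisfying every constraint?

Unsatisfiable

Constraints 1, 2, and 10 give x2 − x1 ≥ -2, x1 − x5 ≥ 1, x5 − x2 ≥ 3.
Adding all 3 inequalities: the left sides telescope to 0, and the right sides sum to (-2) + 1 + 3 = 2. So 0 ≥ 2, which is false.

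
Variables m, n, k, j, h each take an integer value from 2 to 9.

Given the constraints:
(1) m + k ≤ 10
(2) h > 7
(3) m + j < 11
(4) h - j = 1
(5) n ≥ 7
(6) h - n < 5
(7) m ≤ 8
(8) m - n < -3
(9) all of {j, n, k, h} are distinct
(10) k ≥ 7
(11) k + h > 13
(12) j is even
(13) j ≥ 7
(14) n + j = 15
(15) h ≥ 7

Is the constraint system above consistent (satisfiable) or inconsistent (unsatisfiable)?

Unsatisfiable

Constraints 5, 10, 13, and 15 confine each of j, n, k, h to the 3 values {7, …, 9} (the domain already gives each ≤ 9).
Constraint 9 requires all 4 of them to be distinct, but only 3 values are available — impossible by the pigeonhole principle.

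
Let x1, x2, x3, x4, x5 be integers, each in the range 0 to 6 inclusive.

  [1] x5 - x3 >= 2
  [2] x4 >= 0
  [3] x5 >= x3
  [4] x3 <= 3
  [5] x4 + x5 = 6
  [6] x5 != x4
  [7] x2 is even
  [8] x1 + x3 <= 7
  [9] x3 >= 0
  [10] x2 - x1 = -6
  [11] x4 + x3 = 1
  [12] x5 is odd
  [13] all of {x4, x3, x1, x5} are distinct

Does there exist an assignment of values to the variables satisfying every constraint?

Satisfiable

Setting (x1, x2, x3, x4, x5) = (6, 0, 0, 1, 5) satisfies everything: constraint 1: x5 - x3 = 5; constraint 5: x4 + x5 = 6, and the others follow.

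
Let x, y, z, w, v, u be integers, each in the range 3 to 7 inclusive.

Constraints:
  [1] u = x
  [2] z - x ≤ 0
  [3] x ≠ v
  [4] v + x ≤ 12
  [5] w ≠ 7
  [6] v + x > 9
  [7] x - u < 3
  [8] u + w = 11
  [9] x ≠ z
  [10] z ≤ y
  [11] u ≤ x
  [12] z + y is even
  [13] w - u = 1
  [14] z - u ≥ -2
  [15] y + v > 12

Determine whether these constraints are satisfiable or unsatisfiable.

Satisfiable

Try x = 5, y = 6, z = 4, w = 6, v = 7, u = 5.
Check constraint 2: z - x = -1; constraint 4: v + x = 12. The remaining constraints are straightforward to verify.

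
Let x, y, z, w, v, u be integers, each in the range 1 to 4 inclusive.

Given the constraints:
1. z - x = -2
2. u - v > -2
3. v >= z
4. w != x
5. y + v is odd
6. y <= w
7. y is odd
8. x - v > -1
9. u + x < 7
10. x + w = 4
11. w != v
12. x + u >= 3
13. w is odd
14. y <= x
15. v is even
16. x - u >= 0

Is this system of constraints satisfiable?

Satisfiable

Setting (x, y, z, w, v, u) = (3, 1, 1, 1, 2, 3) satisfies everything: constraint 1: z - x = -2; constraint 2: u - v = 1; constraint 8: x - v = 1, and the others follow.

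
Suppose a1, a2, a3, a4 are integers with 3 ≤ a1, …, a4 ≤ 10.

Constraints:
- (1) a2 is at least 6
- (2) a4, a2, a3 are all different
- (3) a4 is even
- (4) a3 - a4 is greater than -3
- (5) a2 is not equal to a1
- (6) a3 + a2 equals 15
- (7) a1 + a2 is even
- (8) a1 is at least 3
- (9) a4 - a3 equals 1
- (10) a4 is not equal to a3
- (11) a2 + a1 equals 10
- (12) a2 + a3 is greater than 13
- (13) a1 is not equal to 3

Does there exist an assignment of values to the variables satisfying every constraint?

The assignment a1 = 4, a2 = 6, a3 = 9, a4 = 10 works:
  constraint 4 holds since a3 - a4 = -1.
  constraint 6 holds since a3 + a2 = 15.
  constraint 9 holds since a4 - a3 = 1.
The rest check out directly.

Satisfiable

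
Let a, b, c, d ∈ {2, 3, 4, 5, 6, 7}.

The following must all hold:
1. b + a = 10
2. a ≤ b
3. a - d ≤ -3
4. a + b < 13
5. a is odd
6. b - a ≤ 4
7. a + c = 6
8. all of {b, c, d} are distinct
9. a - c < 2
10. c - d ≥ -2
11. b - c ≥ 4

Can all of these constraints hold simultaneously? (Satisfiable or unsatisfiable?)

Unsatisfiable

Constraints 3, 6, 10, and 11 give c − d ≥ -2, d − a ≥ 3, a − b ≥ -4, b − c ≥ 4.
Adding all 4 inequalities: the left sides telescope to 0, and the right sides sum to (-2) + 3 + (-4) + 4 = 1. So 0 ≥ 1, which is false.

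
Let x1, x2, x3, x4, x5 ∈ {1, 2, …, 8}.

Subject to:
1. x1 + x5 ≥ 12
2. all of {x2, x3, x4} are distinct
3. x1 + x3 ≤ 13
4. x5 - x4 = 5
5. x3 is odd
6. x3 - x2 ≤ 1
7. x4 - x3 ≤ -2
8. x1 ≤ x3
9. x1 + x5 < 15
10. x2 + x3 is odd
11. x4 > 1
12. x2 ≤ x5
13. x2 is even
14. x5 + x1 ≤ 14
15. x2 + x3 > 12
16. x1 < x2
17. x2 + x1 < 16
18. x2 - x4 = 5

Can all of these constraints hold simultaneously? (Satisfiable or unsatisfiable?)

One satisfying assignment is x1 = 6, x2 = 8, x3 = 7, x4 = 3, x5 = 8.
For the less obvious constraints — constraint 1: x1 + x5 = 14; constraint 3: x1 + x3 = 13; constraint 4: x5 - x4 = 5 — and the others hold by inspection.

Satisfiable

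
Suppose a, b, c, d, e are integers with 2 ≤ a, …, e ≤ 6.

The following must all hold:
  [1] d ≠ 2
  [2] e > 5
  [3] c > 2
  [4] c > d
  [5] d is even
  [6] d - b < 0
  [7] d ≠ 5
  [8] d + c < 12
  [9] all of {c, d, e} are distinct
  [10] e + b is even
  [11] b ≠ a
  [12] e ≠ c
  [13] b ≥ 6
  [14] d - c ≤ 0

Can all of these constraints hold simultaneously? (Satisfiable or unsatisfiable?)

Try a = 2, b = 6, c = 5, d = 4, e = 6.
Check constraint 6: d - b = -2; constraint 8: d + c = 9; constraint 14: d - c = -1. The remaining constraints are straightforward to verify.

Satisfiable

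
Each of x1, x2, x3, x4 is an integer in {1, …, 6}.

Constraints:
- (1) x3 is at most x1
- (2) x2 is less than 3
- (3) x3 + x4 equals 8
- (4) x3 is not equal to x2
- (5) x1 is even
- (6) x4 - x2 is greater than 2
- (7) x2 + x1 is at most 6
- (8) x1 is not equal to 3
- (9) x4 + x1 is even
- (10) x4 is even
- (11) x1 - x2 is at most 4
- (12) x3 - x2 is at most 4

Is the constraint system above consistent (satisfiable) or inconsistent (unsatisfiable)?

Take x1 = 2, x2 = 1, x3 = 2, x4 = 6. Then constraint 3: x3 + x4 = 8; constraint 6: x4 - x2 = 5; constraint 7: x2 + x1 = 3, and every other listed constraint is also met.

Satisfiable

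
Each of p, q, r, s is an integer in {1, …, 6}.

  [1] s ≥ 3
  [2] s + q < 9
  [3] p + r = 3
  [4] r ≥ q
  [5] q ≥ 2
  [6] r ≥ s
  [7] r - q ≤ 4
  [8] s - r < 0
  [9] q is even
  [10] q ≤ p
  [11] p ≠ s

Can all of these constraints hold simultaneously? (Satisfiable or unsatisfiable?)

Unsatisfiable

From constraints 5 and 10: p ≥ q ≥ 2. From constraints 1 and 6: r ≥ s ≥ 3. Hence p + r ≥ 5. But constraint 3 requires p + r = 3, and 3 < 5. Contradiction.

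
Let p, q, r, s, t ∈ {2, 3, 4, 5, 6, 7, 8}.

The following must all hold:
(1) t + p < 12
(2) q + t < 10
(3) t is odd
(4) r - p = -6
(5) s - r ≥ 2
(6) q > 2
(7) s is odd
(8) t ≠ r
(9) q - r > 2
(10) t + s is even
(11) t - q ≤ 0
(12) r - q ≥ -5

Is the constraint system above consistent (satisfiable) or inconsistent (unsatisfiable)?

The assignment p = 8, q = 6, r = 2, s = 7, t = 3 works:
  constraint 1 holds since t + p = 11.
  constraint 2 holds since q + t = 9.
The rest check out directly.

Satisfiable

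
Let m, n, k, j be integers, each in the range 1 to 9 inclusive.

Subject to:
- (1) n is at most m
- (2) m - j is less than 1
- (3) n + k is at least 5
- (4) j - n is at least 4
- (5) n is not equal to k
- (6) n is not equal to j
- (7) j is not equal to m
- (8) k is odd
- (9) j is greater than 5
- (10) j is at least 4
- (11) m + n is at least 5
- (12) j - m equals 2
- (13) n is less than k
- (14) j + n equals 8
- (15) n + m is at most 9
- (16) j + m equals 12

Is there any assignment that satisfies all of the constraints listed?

Satisfiable

One satisfying assignment is m = 5, n = 1, k = 7, j = 7.
For the less obvious constraints — constraint 2: m - j = -2; constraint 3: n + k = 8; constraint 4: j - n = 6 — and the others hold by inspection.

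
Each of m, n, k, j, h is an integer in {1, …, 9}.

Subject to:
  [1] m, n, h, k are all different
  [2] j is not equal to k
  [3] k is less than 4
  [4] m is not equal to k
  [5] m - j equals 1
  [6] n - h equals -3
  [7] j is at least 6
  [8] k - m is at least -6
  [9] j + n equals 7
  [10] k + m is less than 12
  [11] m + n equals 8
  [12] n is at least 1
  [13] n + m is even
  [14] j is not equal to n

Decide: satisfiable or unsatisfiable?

Try m = 7, n = 1, k = 3, j = 6, h = 4.
Check constraint 5: m - j = 1; constraint 6: n - h = -3; constraint 8: k - m = -4. The remaining constraints are straightforward to verify.

Satisfiable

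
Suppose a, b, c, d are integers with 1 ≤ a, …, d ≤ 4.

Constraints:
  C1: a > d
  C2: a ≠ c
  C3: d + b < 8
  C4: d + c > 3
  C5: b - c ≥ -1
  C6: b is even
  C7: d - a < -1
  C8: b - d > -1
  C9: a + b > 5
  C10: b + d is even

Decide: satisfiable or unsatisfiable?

Setting (a, b, c, d) = (4, 4, 2, 2) satisfies everything: constraint 3: d + b = 6; constraint 4: d + c = 4, and the others follow.

Satisfiable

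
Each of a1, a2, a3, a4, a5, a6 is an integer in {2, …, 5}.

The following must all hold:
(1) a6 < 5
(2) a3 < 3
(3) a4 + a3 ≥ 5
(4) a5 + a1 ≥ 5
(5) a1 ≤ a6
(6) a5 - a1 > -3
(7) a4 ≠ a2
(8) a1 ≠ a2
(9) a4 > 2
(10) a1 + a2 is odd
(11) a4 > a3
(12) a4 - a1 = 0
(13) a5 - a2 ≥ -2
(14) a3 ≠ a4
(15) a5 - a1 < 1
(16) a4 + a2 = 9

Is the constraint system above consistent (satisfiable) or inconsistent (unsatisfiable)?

Try a1 = 4, a2 = 5, a3 = 2, a4 = 4, a5 = 4, a6 = 4.
Check constraint 3: a4 + a3 = 6; constraint 4: a5 + a1 = 8; constraint 6: a5 - a1 = 0. The remaining constraints are straightforward to verify.

Satisfiable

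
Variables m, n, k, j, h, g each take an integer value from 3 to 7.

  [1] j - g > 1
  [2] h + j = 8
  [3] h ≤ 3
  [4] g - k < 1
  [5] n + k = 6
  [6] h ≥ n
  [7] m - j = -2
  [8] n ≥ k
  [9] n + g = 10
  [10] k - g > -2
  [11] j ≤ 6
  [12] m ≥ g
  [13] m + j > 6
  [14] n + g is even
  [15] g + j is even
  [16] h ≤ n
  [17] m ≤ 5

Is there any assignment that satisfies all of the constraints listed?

Unsatisfiable

From constraints 3 and 6: n ≤ h ≤ 3. From constraints 12 and 17: g ≤ m ≤ 5. Hence n + g ≤ 8. But constraint 9 requires n + g = 10, and 10 > 8. Contradiction.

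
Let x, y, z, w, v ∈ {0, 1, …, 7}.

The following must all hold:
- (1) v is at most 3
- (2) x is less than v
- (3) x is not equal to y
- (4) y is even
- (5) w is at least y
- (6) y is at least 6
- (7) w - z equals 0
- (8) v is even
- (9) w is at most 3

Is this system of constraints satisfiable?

From constraints 5 and 6: w ≥ y and y ≥ 6, so w ≥ 6. From constraint 9: w ≤ 3. But 3 < 6, so no value of w works.

Unsatisfiable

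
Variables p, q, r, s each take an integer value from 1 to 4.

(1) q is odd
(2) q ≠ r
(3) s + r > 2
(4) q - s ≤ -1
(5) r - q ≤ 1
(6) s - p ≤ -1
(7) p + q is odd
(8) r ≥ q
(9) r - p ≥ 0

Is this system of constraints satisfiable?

Constraints 4, 5, 6, and 9 give q − r ≥ -1, r − p ≥ 0, p − s ≥ 1, s − q ≥ 1.
Adding all 4 inequalities: the left sides telescope to 0, and the right sides sum to (-1) + 0 + 1 + 1 = 1. So 0 ≥ 1, which is false.

Unsatisfiable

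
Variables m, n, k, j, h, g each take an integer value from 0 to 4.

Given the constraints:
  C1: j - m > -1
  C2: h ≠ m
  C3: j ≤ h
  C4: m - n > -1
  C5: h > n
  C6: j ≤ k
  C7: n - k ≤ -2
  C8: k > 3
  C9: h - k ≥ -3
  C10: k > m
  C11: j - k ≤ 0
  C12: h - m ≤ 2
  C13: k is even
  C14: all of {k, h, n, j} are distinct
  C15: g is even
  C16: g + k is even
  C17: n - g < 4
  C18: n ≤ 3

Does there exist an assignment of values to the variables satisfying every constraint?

Take m = 1, n = 1, k = 4, j = 2, h = 3, g = 0. Then constraint 1: j - m = 1; constraint 4: m - n = 0, and every other listed constraint is also met.

Satisfiable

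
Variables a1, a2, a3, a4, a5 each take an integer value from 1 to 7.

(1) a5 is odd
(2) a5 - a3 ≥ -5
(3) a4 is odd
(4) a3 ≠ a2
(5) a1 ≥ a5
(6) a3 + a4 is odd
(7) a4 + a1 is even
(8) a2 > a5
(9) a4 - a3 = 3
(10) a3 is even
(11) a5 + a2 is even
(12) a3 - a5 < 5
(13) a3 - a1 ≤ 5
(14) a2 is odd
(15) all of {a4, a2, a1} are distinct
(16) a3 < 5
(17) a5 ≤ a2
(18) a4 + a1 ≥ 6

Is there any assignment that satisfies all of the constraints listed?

Setting (a1, a2, a3, a4, a5) = (1, 5, 4, 7, 1) satisfies everything: constraint 2: a5 - a3 = -3; constraint 9: a4 - a3 = 3, and the others follow.

Satisfiable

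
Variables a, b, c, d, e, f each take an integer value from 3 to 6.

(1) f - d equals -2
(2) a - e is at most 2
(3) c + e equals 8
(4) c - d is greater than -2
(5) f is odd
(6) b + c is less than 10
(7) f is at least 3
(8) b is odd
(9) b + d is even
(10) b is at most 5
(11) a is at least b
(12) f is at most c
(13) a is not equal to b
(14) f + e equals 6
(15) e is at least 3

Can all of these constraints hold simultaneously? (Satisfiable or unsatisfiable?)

Satisfiable

Try a = 5, b = 3, c = 5, d = 5, e = 3, f = 3.
Check constraint 1: f - d = -2; constraint 2: a - e = 2; constraint 3: c + e = 8. The remaining constraints are straightforward to verify.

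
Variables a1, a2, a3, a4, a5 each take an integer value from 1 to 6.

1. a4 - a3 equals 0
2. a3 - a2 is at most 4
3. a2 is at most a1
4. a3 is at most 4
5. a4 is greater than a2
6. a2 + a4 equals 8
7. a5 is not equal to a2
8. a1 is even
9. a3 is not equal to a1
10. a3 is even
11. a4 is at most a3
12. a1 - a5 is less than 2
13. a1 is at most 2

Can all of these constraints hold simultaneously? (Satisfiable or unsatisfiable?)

From constraints 3 and 13: a2 ≤ a1 ≤ 2. From constraints 4 and 11: a4 ≤ a3 ≤ 4. Hence a2 + a4 ≤ 6. But constraint 6 requires a2 + a4 = 8, and 8 > 6. Contradiction.

Unsatisfiable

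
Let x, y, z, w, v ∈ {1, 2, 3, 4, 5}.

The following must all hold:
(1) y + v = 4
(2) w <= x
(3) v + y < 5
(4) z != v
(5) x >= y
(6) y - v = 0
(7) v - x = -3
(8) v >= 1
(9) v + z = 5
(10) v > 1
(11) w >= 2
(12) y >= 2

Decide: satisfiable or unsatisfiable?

Satisfiable

Try x = 5, y = 2, z = 3, w = 5, v = 2.
Check constraint 1: y + v = 4; constraint 3: v + y = 4; constraint 6: y - v = 0. The remaining constraints are straightforward to verify.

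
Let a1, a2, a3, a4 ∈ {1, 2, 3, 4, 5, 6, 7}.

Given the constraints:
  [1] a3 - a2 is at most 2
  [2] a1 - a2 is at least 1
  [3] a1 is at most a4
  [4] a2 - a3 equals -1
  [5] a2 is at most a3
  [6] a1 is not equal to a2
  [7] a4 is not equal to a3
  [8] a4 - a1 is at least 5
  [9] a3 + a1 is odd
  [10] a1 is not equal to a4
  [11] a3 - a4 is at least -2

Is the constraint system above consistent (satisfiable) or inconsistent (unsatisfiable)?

Unsatisfiable

Constraints 1, 2, 8, and 11 give a4 − a1 ≥ 5, a1 − a2 ≥ 1, a2 − a3 ≥ -2, a3 − a4 ≥ -2.
Adding all 4 inequalities: the left sides telescope to 0, and the right sides sum to 5 + 1 + (-2) + (-2) = 2. So 0 ≥ 2, which is false.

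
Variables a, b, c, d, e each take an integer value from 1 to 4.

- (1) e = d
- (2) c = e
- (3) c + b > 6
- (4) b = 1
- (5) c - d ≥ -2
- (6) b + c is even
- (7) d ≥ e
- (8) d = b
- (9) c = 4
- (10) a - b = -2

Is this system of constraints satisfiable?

Constraint 9 fixes c = 4 and constraint 4 fixes b = 1. Constraints 1, 2, and 8 give c = e = d = b, so c = b. But 4 ≠ 1 — contradiction.

Unsatisfiable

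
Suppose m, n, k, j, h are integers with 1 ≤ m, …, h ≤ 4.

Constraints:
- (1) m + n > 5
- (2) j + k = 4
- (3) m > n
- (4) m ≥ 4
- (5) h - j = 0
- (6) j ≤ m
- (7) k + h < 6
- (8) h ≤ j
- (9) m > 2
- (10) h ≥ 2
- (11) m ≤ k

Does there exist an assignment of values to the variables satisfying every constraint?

From constraints 8 and 10: j ≥ h ≥ 2. From constraints 4 and 11: k ≥ m ≥ 4. Hence j + k ≥ 6. But constraint 2 requires j + k = 4, and 4 < 6. Contradiction.

Unsatisfiable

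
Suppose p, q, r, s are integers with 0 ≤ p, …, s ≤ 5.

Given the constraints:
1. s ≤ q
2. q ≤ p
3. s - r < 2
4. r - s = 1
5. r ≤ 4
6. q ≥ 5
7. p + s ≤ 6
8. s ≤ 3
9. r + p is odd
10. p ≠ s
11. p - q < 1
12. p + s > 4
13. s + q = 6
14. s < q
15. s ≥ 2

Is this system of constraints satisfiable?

Unsatisfiable

From constraints 2 and 6: p ≥ q ≥ 5. From constraint 15: s ≥ 2. Hence p + s ≥ 7. But constraint 7 requires p + s ≤ 6, and 6 < 7. Contradiction.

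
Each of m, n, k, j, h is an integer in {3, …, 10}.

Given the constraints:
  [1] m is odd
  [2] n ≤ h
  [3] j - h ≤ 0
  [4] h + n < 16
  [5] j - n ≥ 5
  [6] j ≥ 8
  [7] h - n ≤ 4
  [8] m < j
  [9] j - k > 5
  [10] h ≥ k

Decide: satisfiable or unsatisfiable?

Constraints 3, 5, and 7 give j − n ≥ 5, n − h ≥ -4, h − j ≥ 0.
Adding all 3 inequalities: the left sides telescope to 0, and the right sides sum to 5 + (-4) + 0 = 1. So 0 ≥ 1, which is false.

Unsatisfiable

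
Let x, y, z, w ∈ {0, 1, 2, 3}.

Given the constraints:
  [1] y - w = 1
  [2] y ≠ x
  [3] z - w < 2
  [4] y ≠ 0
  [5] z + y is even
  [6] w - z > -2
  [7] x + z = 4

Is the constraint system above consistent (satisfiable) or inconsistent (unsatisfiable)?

Setting (x, y, z, w) = (3, 1, 1, 0) satisfies everything: constraint 1: y - w = 1; constraint 3: z - w = 1; constraint 6: w - z = -1, and the others follow.

Satisfiable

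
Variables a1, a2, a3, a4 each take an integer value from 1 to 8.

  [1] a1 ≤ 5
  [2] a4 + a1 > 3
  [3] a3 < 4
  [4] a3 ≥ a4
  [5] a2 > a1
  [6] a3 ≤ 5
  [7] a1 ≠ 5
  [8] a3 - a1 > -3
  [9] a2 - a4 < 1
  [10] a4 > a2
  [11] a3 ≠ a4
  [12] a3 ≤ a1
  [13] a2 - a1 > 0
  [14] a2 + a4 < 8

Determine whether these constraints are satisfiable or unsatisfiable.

Unsatisfiable

Constraints 4, 10, 12, and 13 give a4 ≤ a3, a3 ≤ a1, a1 < a2, a2 < a4. Chaining: a4 ≤ a3 ≤ a1 < a2 < a4, which forces a4 < a4 — impossible.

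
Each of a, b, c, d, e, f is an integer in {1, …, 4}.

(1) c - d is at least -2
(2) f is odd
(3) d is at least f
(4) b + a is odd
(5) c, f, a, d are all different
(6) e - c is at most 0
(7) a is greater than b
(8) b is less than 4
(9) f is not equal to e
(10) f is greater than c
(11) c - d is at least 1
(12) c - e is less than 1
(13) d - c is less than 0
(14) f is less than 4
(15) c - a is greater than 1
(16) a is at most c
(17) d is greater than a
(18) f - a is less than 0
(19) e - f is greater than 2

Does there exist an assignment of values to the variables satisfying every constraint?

Unsatisfiable

Constraints 10, 13, 17, and 18 give a < d, d < c, c < f, f < a. Chaining: a < d < c < f < a, which forces a < a — impossible.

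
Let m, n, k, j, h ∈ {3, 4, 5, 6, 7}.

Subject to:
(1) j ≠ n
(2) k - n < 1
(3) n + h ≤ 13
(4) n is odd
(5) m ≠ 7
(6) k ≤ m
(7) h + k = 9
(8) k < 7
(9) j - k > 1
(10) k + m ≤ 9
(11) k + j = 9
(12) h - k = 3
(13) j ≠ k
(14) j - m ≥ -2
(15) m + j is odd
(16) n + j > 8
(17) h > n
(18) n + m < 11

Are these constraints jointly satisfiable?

Satisfiable

The assignment m = 5, n = 5, k = 3, j = 6, h = 6 works:
  constraint 2 holds since k - n = -2.
  constraint 3 holds since n + h = 11.
  constraint 7 holds since h + k = 9.
The rest check out directly.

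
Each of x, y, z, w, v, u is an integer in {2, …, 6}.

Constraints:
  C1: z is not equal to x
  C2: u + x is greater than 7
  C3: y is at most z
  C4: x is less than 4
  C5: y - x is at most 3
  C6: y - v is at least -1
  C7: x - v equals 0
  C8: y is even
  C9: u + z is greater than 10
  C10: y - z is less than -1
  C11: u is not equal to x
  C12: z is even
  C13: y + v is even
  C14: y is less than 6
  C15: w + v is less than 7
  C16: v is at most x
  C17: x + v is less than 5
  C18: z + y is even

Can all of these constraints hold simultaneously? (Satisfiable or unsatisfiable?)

Satisfiable

Setting (x, y, z, w, v, u) = (2, 2, 6, 2, 2, 6) satisfies everything: constraint 2: u + x = 8; constraint 5: y - x = 0, and the others follow.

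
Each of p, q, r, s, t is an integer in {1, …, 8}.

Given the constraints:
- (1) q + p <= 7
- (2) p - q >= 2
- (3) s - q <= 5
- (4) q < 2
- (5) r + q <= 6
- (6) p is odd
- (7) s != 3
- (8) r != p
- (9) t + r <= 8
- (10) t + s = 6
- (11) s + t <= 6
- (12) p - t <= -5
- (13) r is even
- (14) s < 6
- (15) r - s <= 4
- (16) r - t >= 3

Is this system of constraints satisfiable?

Constraints 2, 3, 12, 15, and 16 give p − q ≥ 2, q − s ≥ -5, s − r ≥ -4, r − t ≥ 3, t − p ≥ 5.
Adding all 5 inequalities: the left sides telescope to 0, and the right sides sum to 2 + (-5) + (-4) + 3 + 5 = 1. So 0 ≥ 1, which is false.

Unsatisfiable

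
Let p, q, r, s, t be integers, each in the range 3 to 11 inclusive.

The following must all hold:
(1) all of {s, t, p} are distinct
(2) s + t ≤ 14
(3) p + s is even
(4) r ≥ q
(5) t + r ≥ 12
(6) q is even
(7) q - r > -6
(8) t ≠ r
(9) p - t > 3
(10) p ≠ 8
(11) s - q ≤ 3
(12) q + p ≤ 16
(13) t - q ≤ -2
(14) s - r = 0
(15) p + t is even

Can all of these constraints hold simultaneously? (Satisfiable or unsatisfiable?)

Satisfiable

The assignment p = 7, q = 6, r = 9, s = 9, t = 3 works:
  constraint 2 holds since s + t = 12.
  constraint 5 holds since t + r = 12.
The rest check out directly.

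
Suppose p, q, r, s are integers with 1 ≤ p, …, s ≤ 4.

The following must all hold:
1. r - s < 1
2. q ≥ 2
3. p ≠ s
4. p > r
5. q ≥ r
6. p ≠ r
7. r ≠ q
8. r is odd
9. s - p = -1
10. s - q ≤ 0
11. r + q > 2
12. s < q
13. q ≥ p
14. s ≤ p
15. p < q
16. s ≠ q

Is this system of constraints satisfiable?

Satisfiable

Try p = 2, q = 3, r = 1, s = 1.
Check constraint 1: r - s = 0; constraint 9: s - p = -1. The remaining constraints are straightforward to verify.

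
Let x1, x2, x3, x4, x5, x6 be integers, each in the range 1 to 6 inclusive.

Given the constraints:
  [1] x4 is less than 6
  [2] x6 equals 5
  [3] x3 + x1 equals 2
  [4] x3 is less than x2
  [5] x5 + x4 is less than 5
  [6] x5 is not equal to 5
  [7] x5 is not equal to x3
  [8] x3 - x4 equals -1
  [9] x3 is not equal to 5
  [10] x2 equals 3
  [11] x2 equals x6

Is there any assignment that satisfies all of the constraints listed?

Constraint 10 fixes x2 = 3 and constraint 2 fixes x6 = 5, but constraint 11 requires x2 = x6. Since 3 ≠ 5, contradiction.

Unsatisfiable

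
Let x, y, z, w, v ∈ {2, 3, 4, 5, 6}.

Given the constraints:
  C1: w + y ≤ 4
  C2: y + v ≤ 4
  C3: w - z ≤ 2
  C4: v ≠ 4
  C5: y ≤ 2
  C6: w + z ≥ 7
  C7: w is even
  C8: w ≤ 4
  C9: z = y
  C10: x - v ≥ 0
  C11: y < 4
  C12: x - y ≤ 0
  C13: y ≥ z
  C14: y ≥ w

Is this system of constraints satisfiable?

Unsatisfiable

From constraint 8: w ≤ 4. From constraints 5 and 13: z ≤ y ≤ 2. Hence w + z ≤ 6. But constraint 6 requires w + z ≥ 7, and 7 > 6. Contradiction.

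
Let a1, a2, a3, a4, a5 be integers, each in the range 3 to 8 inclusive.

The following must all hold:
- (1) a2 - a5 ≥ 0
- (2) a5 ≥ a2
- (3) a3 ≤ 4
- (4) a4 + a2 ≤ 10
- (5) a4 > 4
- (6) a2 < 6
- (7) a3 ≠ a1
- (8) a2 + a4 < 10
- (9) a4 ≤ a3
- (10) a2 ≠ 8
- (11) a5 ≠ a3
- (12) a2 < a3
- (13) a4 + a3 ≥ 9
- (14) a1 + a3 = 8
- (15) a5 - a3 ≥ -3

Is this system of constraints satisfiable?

From constraint 5: a4 ≥ 5. From constraints 3 and 9: a4 ≤ a3 and a3 ≤ 4, so a4 ≤ 4. But 4 < 5, so no value of a4 works.

Unsatisfiable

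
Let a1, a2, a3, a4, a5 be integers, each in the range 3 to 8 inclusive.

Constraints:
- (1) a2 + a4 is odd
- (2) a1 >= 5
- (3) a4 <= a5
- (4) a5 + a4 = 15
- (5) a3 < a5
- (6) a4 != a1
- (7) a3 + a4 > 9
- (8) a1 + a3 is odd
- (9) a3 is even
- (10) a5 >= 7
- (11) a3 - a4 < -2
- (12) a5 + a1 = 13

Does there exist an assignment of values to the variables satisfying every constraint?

Take a1 = 5, a2 = 8, a3 = 4, a4 = 7, a5 = 8. Then constraint 4: a5 + a4 = 15; constraint 7: a3 + a4 = 11; constraint 11: a3 - a4 = -3, and every other listed constraint is also met.

Satisfiable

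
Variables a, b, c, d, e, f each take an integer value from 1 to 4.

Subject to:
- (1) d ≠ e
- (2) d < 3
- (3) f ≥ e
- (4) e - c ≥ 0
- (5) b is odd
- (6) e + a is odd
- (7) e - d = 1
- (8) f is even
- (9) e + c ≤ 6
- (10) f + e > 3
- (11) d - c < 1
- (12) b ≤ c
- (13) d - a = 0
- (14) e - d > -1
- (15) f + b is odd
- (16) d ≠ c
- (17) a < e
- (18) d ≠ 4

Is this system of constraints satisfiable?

Satisfiable

Try a = 1, b = 1, c = 2, d = 1, e = 2, f = 4.
Check constraint 4: e - c = 0; constraint 7: e - d = 1. The remaining constraints are straightforward to verify.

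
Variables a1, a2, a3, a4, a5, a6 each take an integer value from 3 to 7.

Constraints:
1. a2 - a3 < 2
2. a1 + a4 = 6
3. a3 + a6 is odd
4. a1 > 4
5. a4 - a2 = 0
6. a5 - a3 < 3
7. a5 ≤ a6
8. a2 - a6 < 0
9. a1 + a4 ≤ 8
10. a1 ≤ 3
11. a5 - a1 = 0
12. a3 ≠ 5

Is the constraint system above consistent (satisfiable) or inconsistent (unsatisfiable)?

Unsatisfiable

From constraint 4: a1 ≥ 5. From constraint 10: a1 ≤ 3. But 3 < 5, so no value of a1 works.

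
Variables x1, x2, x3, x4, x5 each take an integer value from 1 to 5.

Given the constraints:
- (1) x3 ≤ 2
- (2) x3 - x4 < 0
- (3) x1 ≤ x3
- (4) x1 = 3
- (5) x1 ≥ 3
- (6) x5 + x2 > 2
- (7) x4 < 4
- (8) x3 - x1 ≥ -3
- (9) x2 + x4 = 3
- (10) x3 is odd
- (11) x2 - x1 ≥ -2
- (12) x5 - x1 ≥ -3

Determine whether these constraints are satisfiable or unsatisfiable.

From constraint 5: x1 ≥ 3. From constraints 1 and 3: x1 ≤ x3 and x3 ≤ 2, so x1 ≤ 2. But 2 < 3, so no value of x1 works.

Unsatisfiable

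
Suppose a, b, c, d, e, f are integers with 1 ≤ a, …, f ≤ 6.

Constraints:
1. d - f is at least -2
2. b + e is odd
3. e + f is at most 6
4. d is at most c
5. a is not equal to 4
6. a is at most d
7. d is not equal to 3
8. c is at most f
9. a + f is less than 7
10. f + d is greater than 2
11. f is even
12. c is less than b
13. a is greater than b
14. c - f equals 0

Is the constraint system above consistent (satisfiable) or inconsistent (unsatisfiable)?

Unsatisfiable

Constraints 4, 6, 12, and 13 give a ≤ d, d ≤ c, c < b, b < a. Chaining: a ≤ d ≤ c < b < a, which forces a < a — impossible.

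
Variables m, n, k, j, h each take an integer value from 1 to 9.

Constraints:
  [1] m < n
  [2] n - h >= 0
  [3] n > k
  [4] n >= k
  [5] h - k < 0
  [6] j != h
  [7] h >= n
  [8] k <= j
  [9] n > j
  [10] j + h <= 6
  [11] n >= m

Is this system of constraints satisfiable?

Unsatisfiable

Constraints 5, 7, 8, and 9 give h < k, k ≤ j, j < n, n ≤ h. Chaining: h < k ≤ j < n ≤ h, which forces h < h — impossible.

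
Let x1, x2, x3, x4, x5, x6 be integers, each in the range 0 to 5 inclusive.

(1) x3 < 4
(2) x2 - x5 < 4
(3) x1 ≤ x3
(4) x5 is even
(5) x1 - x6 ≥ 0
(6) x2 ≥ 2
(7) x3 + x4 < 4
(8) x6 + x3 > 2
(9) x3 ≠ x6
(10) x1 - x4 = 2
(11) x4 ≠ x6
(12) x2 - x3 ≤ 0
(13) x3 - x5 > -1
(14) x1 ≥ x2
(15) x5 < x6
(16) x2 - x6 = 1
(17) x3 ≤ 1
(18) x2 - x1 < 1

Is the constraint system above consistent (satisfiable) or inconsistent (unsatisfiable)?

Unsatisfiable

From constraints 6 and 14: x1 ≥ x2 and x2 ≥ 2, so x1 ≥ 2. From constraints 3 and 17: x1 ≤ x3 and x3 ≤ 1, so x1 ≤ 1. But 1 < 2, so no value of x1 works.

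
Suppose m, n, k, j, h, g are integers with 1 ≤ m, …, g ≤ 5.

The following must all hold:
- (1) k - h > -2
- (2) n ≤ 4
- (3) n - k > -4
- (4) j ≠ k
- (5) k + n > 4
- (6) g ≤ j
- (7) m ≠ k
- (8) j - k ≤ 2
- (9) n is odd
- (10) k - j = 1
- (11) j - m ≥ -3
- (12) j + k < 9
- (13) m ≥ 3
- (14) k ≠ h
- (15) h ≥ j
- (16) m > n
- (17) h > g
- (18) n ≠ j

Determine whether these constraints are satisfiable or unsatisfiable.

Satisfiable

Try m = 5, n = 1, k = 4, j = 3, h = 3, g = 1.
Check constraint 1: k - h = 1; constraint 3: n - k = -3; constraint 5: k + n = 5. The remaining constraints are straightforward to verify.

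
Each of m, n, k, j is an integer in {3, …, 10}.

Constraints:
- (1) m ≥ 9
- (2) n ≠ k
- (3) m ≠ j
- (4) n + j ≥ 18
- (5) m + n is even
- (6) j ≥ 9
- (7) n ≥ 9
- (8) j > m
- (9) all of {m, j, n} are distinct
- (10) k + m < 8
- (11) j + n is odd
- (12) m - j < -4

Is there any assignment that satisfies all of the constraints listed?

Unsatisfiable

Constraints 1, 6, and 7 confine each of m, j, n to the 2 values {9, 10} (the domain already gives each ≤ 10).
Constraint 9 requires all 3 of them to be distinct, but only 2 values are available — impossible by the pigeonhole principle.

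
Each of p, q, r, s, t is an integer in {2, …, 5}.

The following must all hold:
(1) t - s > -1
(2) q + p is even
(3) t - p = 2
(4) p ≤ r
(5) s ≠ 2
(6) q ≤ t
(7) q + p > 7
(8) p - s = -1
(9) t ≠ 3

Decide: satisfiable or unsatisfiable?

Satisfiable

One satisfying assignment is p = 3, q = 5, r = 3, s = 4, t = 5.
For the less obvious constraints — constraint 1: t - s = 1; constraint 3: t - p = 2; constraint 7: q + p = 8 — and the others hold by inspection.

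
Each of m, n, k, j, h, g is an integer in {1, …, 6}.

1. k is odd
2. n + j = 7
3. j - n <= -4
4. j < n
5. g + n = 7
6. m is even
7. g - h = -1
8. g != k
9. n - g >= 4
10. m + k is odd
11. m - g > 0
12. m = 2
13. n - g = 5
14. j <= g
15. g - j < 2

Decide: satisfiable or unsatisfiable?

Setting (m, n, k, j, h, g) = (2, 6, 5, 1, 2, 1) satisfies everything: constraint 2: n + j = 7; constraint 3: j - n = -5, and the others follow.

Satisfiable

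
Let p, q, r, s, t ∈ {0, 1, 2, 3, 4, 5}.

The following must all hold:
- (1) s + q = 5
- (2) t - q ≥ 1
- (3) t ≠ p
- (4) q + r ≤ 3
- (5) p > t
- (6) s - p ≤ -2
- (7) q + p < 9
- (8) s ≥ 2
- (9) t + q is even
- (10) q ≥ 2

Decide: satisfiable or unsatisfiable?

Setting (p, q, r, s, t) = (5, 2, 0, 3, 4) satisfies everything: constraint 1: s + q = 5; constraint 2: t - q = 2, and the others follow.

Satisfiable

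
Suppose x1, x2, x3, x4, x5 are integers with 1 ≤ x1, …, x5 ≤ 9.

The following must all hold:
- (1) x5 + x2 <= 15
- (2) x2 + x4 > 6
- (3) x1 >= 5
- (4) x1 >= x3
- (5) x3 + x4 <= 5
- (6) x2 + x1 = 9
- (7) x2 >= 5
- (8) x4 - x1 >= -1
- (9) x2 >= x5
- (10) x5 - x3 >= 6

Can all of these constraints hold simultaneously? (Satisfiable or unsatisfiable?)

Unsatisfiable

From constraint 7: x2 ≥ 5. From constraint 3: x1 ≥ 5. Hence x2 + x1 ≥ 10. But constraint 6 requires x2 + x1 = 9, and 9 < 10. Contradiction.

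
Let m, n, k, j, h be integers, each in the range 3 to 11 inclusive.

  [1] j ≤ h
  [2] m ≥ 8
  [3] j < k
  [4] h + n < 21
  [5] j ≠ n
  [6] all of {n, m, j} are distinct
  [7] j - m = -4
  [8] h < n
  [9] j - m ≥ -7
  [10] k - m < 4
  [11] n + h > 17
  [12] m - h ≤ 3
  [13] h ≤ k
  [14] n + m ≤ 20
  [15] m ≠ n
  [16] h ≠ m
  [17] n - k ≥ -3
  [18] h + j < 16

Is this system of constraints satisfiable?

The assignment m = 9, n = 10, k = 10, j = 5, h = 8 works:
  constraint 4 holds since h + n = 18.
  constraint 7 holds since j - m = -4.
  constraint 9 holds since j - m = -4.
The rest check out directly.

Satisfiable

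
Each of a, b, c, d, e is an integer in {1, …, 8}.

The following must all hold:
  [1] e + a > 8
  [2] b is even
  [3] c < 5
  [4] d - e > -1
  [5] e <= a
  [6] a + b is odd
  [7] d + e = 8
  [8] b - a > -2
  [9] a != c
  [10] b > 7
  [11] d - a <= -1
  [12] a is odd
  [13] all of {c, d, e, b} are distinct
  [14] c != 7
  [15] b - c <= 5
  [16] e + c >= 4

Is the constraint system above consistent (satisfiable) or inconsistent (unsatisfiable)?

Satisfiable

The assignment a = 7, b = 8, c = 4, d = 5, e = 3 works:
  constraint 1 holds since e + a = 10.
  constraint 4 holds since d - e = 2.
The rest check out directly.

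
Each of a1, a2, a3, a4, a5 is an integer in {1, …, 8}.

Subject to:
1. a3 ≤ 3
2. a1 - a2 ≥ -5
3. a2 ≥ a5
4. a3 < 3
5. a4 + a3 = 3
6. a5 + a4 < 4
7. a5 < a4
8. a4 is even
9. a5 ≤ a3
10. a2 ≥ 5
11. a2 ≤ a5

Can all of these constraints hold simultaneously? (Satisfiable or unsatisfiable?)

From constraints 10 and 11: a5 ≥ a2 and a2 ≥ 5, so a5 ≥ 5. From constraints 1 and 9: a5 ≤ a3 and a3 ≤ 3, so a5 ≤ 3. But 3 < 5, so no value of a5 works.

Unsatisfiable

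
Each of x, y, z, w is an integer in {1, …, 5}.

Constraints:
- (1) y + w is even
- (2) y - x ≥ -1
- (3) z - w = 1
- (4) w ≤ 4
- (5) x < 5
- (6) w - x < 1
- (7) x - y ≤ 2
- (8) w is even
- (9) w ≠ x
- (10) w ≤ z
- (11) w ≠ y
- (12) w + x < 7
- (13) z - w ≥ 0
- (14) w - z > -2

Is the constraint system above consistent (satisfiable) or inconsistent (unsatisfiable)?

Satisfiable

Take x = 3, y = 4, z = 3, w = 2. Then constraint 2: y - x = 1; constraint 3: z - w = 1, and every other listed constraint is also met.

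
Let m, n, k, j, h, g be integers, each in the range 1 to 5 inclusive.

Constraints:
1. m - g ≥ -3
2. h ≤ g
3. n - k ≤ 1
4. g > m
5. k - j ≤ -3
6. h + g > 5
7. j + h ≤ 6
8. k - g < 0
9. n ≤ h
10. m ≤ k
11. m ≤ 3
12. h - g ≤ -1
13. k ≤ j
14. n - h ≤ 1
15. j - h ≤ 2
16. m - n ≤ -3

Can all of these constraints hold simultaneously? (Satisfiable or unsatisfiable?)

Unsatisfiable

Constraints 1, 3, 5, 12, 15, and 16 give n − m ≥ 3, m − g ≥ -3, g − h ≥ 1, h − j ≥ -2, j − k ≥ 3, k − n ≥ -1.
Adding all 6 inequalities: the left sides telescope to 0, and the right sides sum to 3 + (-3) + 1 + (-2) + 3 + (-1) = 1. So 0 ≥ 1, which is false.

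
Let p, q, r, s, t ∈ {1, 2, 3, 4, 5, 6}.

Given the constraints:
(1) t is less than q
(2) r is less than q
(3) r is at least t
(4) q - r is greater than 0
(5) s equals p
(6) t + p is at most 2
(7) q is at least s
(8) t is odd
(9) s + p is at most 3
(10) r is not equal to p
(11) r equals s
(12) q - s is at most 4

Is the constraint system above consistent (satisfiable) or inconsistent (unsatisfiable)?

Unsatisfiable

From constraints 5 and 11, r = s = p, so r = p. But constraint 10 says r ≠ p. Contradiction.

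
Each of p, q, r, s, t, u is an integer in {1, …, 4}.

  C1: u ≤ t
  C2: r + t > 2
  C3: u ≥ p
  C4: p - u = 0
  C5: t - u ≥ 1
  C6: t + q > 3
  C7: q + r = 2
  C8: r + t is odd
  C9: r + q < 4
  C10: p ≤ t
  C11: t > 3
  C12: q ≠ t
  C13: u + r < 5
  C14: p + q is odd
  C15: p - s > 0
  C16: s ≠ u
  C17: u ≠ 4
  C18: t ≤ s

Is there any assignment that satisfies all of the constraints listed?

Unsatisfiable

Constraints 1, 3, 15, and 18 give t ≤ s, s < p, p ≤ u, u ≤ t. Chaining: t ≤ s < p ≤ u ≤ t, which forces t < t — impossible.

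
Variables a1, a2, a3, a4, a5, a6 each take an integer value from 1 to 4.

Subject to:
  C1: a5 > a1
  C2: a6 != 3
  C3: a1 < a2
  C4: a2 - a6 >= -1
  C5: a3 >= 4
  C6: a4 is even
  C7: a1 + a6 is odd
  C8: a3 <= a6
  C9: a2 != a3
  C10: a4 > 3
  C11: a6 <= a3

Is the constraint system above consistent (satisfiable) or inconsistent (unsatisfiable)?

Setting (a1, a2, a3, a4, a5, a6) = (1, 3, 4, 4, 4, 4) satisfies everything: constraint 4: a2 - a6 = -1; constraint 6: a4 = 4 is even; constraint 7: a1 + a6 = 5 is odd, and the others follow.

Satisfiable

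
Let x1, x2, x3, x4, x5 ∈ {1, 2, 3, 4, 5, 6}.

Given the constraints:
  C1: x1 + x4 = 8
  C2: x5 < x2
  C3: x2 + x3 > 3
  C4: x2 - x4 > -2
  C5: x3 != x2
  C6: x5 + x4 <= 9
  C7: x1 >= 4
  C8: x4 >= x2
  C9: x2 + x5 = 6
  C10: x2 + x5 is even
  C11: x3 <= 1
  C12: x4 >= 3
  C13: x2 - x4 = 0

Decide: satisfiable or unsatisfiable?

Setting (x1, x2, x3, x4, x5) = (4, 4, 1, 4, 2) satisfies everything: constraint 1: x1 + x4 = 8; constraint 3: x2 + x3 = 5, and the others follow.

Satisfiable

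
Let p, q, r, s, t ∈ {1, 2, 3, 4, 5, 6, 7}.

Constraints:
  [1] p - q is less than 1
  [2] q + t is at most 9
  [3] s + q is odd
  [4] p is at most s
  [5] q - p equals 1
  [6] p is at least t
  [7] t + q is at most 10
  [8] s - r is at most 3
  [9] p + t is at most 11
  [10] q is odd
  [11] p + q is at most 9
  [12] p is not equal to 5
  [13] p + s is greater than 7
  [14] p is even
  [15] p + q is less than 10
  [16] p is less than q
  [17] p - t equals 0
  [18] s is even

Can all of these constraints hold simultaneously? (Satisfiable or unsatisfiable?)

Satisfiable

Setting (p, q, r, s, t) = (4, 5, 5, 6, 4) satisfies everything: constraint 1: p - q = -1; constraint 2: q + t = 9, and the others follow.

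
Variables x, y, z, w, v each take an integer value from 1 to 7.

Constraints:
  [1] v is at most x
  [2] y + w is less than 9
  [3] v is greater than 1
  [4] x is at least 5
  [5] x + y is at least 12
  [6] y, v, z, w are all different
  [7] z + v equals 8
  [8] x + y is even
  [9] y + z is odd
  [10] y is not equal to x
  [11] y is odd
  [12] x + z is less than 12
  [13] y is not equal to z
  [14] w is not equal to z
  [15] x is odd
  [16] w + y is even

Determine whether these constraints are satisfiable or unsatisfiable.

Satisfiable

Setting (x, y, z, w, v) = (5, 7, 6, 1, 2) satisfies everything: constraint 2: y + w = 8; constraint 5: x + y = 12, and the others follow.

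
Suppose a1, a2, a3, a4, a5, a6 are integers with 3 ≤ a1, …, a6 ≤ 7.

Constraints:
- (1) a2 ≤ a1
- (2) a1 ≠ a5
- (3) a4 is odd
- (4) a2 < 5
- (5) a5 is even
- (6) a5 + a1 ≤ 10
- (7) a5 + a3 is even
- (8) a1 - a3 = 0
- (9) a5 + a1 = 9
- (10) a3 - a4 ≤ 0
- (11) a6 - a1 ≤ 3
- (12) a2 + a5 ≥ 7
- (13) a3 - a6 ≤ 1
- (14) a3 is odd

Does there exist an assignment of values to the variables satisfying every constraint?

Constraint 5 makes a5 even and constraint 14 makes a3 odd, so a5 + a3 must be odd. Constraint 7 says a5 + a3 is even — contradiction.

Unsatisfiable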